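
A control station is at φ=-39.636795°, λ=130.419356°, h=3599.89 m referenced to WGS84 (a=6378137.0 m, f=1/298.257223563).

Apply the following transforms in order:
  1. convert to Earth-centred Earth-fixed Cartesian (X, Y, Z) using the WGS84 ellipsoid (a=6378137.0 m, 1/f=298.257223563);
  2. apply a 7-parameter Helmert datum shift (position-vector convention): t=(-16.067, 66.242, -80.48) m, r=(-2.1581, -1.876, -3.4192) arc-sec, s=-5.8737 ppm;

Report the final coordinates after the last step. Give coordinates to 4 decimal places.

start: φ=-39.636795°, λ=130.419356°, h=3599.890 m
→ ECEF (a=6378137.000, f=1/298.257223563): X=-3190860.6727, Y=3746683.4275, Z=-4049307.7310
→ Helmert 7p (PV): X=-3190759.0614, Y=3746738.1897, Z=-4049432.6481

X=-3190759.0614 m, Y=3746738.1897 m, Z=-4049432.6481 m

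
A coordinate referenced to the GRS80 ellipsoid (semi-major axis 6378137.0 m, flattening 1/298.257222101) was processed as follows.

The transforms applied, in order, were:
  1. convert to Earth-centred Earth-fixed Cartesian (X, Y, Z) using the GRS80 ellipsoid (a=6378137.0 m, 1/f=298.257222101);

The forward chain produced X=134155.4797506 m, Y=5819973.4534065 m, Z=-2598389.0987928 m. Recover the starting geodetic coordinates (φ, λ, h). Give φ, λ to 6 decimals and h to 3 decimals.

φ=-24.196765°, λ=88.679516°, h=515.950 m

start: X=134155.4798, Y=5819973.4534, Z=-2598389.0988 m
→ geod (Bowring, a=6378137.000): φ=-24.19676500°, λ=88.67951600°, h=515.9500 m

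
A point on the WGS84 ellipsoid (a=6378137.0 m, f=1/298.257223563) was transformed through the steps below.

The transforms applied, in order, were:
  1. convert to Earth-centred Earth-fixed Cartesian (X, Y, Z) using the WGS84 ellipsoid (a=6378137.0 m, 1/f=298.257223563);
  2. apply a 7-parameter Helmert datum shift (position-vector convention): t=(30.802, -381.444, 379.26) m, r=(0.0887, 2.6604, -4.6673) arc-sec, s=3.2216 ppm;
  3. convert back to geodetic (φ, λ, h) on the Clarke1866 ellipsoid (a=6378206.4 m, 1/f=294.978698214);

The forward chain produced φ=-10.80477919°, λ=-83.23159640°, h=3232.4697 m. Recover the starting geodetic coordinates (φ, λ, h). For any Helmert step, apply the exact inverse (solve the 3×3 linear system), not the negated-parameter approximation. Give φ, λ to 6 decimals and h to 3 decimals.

φ=-10.807892°, λ=-83.230030°, h=2968.435 m

start: φ=-10.804779°, λ=-83.231596°, h=3232.470 m
→ ECEF (a=6378206.400, f=1/294.978698214): X=738847.6480, Y=-6225360.3478, Z=-1188333.3890
→ Helmert⁻¹: X=738970.6538, Y=-6224942.6395, Z=-1188696.6113
→ geod (Bowring, a=6378137.000): φ=-10.80789200°, λ=-83.23003000°, h=2968.4350 m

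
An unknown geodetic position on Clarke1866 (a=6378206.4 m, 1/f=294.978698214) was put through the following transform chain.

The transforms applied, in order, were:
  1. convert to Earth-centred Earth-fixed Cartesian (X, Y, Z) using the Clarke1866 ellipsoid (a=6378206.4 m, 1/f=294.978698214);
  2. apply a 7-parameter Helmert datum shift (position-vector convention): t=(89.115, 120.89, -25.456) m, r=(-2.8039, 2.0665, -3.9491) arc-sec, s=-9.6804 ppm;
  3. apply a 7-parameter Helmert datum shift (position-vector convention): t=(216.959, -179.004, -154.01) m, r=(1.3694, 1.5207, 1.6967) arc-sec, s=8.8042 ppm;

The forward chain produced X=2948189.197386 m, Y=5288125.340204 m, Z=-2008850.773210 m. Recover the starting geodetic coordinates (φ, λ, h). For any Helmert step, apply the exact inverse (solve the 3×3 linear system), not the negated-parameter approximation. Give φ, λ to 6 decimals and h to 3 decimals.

φ=-18.470253°, λ=60.863042°, h=2797.625 m

start: X=2948189.1974, Y=5288125.3402, Z=-2008850.7732 m
→ Helmert⁻¹: X=2948004.5933, Y=5288220.1997, Z=-2008692.4527
→ Helmert⁻¹: X=2947862.8916, Y=5288234.2444, Z=-2008585.0213
→ geod (Bowring, a=6378206.400): φ=-18.47025300°, λ=60.86304200°, h=2797.6250 m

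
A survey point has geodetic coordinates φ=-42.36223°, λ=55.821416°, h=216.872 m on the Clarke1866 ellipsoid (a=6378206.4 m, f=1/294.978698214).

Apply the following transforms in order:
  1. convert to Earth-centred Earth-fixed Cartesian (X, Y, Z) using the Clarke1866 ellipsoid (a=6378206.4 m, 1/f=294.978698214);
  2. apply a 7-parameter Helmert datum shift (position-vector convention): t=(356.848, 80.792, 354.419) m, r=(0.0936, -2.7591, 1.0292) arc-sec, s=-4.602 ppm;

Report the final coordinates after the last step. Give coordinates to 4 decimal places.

X=2652110.1071 m, Y=3905115.8318 m, Z=-4274953.1359 m

start: φ=-42.362230°, λ=55.821416°, h=216.872 m
→ ECEF (a=6378206.400, f=1/294.978698214): X=2651727.7581, Y=3905037.8394, Z=-4275364.4729
→ Helmert 7p (PV): X=2652110.1071, Y=3905115.8318, Z=-4274953.1359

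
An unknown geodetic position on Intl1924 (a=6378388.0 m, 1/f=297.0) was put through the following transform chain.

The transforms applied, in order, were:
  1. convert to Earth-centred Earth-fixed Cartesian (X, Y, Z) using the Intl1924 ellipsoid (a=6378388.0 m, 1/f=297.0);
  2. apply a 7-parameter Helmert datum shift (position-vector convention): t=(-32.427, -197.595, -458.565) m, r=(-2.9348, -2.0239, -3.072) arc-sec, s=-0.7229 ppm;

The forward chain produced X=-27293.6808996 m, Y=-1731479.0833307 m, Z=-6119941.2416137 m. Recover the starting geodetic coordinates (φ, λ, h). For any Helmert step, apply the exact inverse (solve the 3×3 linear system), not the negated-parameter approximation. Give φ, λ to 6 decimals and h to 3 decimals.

φ=-74.302979°, λ=-90.903300°, h=1236.860 m

start: X=-27293.6809, Y=-1731479.0833, Z=-6119941.2416 m
→ Helmert⁻¹: X=-27295.5356, Y=-1731196.0761, Z=-6119511.4646
→ geod (Bowring, a=6378388.000): φ=-74.30297900°, λ=-90.90330000°, h=1236.8600 m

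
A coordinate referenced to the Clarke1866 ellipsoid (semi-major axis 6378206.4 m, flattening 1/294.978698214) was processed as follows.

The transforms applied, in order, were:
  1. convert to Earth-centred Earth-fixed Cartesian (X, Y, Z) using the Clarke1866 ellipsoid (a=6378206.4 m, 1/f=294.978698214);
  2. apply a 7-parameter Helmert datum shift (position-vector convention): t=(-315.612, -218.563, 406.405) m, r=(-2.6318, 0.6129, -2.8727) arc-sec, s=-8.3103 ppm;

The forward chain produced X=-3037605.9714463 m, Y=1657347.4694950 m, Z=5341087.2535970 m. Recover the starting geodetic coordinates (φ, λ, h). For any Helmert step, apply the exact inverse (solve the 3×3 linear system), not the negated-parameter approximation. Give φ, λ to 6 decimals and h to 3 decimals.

start: X=-3037605.9714, Y=1657347.4695, Z=5341087.2536 m
→ Helmert⁻¹: X=-3037354.5540, Y=1657469.3613, Z=5340737.3546
→ geod (Bowring, a=6378206.400): φ=57.23886800°, λ=151.37892100°, h=709.0630 m

φ=57.238868°, λ=151.378921°, h=709.063 m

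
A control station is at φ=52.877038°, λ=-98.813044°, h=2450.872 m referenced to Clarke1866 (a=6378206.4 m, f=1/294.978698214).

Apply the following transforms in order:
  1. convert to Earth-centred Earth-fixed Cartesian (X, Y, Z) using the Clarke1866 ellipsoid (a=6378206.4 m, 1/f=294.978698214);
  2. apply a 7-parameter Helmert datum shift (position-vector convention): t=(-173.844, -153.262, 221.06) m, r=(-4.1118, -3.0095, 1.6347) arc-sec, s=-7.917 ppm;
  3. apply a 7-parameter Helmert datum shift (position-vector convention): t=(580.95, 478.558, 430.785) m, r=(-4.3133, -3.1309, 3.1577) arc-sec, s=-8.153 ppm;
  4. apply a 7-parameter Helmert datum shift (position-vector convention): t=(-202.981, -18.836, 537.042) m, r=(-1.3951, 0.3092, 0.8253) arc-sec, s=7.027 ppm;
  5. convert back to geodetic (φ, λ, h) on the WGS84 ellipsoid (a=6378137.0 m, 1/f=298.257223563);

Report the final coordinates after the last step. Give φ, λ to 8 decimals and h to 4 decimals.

start: φ=52.877038°, λ=-98.813044°, h=2450.872 m
→ ECEF (a=6378206.400, f=1/294.978698214): X=-591272.9938, Y=-3813648.2226, Z=5064047.3878
→ Helmert 7p (PV): X=-591485.8191, Y=-3813675.0291, Z=5064295.7517
→ Helmert 7p (PV): X=-590918.5343, Y=-3813068.5322, Z=5064756.0182
→ Helmert 7p (PV): X=-591102.8185, Y=-3813082.2706, Z=5065355.3265
→ geod (Bowring, a=6378137.000): φ=52.88626139°, λ=-98.81183448°, h=3058.8905 m

φ=52.88626139°, λ=-98.81183448°, h=3058.8905 m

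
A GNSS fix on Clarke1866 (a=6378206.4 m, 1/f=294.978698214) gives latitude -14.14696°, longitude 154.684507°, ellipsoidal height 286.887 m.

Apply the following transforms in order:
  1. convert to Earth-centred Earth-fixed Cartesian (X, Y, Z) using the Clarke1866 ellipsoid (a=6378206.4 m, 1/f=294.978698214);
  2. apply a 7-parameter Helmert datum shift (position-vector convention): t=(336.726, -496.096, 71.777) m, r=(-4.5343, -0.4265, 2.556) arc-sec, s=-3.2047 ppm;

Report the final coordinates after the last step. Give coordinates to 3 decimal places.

X=-5591883.198 m, Y=2644667.094 m, Z=-1548721.001 m

start: φ=-14.146960°, λ=154.684507°, h=286.887 m
→ ECEF (a=6378206.400, f=1/294.978698214): X=-5592208.2678, Y=2645275.0100, Z=-1548728.0275
→ Helmert 7p (PV): X=-5591883.1978, Y=2644667.0937, Z=-1548721.0011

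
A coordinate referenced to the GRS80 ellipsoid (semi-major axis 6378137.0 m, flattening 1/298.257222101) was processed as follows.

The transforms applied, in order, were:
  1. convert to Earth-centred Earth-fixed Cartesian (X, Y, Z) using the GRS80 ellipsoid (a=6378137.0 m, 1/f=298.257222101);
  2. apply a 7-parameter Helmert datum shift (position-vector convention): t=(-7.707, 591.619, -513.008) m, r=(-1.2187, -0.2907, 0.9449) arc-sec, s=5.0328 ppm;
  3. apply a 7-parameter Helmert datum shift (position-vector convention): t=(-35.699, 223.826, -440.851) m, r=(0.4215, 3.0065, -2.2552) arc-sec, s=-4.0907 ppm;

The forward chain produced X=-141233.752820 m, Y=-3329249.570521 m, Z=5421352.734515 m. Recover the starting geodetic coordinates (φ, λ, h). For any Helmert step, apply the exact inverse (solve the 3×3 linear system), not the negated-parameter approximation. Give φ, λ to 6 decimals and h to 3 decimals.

start: X=-141233.7528, Y=-3329249.5705, Z=5421352.7345 m
→ Helmert⁻¹: X=-141241.2566, Y=-3329477.4813, Z=5421820.5096
→ Helmert⁻¹: X=-141240.4520, Y=-3330083.7309, Z=5422286.7517
→ geod (Bowring, a=6378137.000): φ=58.59234500°, λ=-92.42865800°, h=2198.4720 m

φ=58.592345°, λ=-92.428658°, h=2198.472 m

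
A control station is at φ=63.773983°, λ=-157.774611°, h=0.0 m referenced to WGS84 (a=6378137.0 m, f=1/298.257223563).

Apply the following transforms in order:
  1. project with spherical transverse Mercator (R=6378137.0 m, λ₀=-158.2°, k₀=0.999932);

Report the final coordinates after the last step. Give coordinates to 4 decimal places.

start: φ=63.773983°, λ=-157.774611°, h=0.000 m
→ tm (R=6378137.0, λ₀=-158.2°): E=20924.8576, N=7098874.2437

E=20924.8576 m, N=7098874.2437 m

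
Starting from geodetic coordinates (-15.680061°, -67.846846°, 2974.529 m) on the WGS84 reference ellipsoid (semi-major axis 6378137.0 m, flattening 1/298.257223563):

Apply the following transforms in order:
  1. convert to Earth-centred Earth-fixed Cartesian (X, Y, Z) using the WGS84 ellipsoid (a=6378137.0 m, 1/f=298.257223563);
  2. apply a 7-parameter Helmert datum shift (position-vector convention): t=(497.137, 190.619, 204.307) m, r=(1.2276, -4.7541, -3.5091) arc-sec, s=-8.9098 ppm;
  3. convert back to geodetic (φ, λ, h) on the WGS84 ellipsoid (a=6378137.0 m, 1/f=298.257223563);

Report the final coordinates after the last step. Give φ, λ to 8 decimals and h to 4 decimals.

φ=-15.67807519°, λ=-67.84248063°, h=2872.9657 m

start: φ=-15.680061°, λ=-67.846846°, h=2974.529 m
→ ECEF (a=6378137.000, f=1/298.257223563): X=2317234.0445, Y=-5691506.2897, Z=-1713472.8123
→ Helmert 7p (PV): X=2317653.2016, Y=-5691294.1846, Z=-1713233.7034
→ geod (Bowring, a=6378137.000): φ=-15.67807519°, λ=-67.84248063°, h=2872.9657 m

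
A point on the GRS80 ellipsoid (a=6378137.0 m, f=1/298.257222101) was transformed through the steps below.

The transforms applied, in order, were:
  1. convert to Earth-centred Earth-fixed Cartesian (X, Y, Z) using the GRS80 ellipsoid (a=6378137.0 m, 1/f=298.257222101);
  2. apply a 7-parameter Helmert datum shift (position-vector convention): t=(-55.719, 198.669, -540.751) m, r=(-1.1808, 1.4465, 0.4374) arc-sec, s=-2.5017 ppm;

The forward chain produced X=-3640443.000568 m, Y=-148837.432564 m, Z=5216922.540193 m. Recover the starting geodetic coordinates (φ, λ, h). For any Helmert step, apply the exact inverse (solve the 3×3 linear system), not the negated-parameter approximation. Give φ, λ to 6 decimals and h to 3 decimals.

start: X=-3640443.0006, Y=-148837.4326, Z=5216922.5402 m
→ Helmert⁻¹: X=-3640433.2939, Y=-149058.6228, Z=5217449.9607
→ geod (Bowring, a=6378137.000): φ=55.25282600°, λ=-177.65531700°, h=-32.3290 m

φ=55.252826°, λ=-177.655317°, h=-32.329 m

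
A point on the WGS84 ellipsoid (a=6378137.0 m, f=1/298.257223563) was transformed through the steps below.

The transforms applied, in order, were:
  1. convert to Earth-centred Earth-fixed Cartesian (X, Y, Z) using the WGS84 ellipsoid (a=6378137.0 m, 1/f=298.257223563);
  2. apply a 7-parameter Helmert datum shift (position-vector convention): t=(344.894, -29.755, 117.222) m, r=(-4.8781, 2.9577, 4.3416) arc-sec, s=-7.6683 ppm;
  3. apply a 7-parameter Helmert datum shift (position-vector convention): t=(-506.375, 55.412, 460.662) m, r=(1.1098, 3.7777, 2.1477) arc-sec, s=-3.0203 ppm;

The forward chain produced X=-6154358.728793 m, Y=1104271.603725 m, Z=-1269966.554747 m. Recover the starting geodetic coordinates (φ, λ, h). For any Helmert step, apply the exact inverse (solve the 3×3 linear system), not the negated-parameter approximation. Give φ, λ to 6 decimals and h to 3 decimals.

φ=-11.563441°, λ=169.825599°, h=3048.922 m

start: X=-6154358.7288, Y=1104271.6037, Z=-1269966.5547 m
→ Helmert⁻¹: X=-6153836.1723, Y=1104276.7665, Z=-1270549.7017
→ Helmert⁻¹: X=-6154186.7895, Y=1104474.5798, Z=-1270738.7941
→ geod (Bowring, a=6378137.000): φ=-11.56344100°, λ=169.82559900°, h=3048.9220 m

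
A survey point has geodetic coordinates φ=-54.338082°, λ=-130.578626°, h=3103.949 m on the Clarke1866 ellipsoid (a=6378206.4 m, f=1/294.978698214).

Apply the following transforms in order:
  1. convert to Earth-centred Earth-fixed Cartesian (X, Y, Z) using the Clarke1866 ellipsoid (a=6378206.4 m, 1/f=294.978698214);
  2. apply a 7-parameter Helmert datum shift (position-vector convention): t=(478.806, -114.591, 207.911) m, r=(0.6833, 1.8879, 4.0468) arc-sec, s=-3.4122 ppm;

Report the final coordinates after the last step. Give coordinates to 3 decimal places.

X=-2424956.018 m, Y=-2832095.539 m, Z=-5160853.915 m

start: φ=-54.338082°, λ=-130.578626°, h=3103.949 m
→ ECEF (a=6378206.400, f=1/294.978698214): X=-2425451.4228, Y=-2831960.1227, Z=-5161092.2550
→ Helmert 7p (PV): X=-2424956.0176, Y=-2832095.5391, Z=-5160853.9152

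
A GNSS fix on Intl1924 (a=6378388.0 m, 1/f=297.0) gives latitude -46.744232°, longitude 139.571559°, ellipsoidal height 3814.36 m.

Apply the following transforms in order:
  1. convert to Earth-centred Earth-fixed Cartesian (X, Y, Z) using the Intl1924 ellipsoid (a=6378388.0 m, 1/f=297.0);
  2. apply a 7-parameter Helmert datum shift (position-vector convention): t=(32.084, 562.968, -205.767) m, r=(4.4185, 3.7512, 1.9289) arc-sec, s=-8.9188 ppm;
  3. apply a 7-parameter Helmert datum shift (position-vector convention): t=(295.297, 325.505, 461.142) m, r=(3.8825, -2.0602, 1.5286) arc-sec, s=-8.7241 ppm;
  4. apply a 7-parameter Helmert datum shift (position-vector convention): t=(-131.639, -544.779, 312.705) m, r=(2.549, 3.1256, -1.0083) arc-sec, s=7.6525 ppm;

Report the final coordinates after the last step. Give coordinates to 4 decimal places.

start: φ=-46.744232°, λ=139.571559°, h=3814.360 m
→ ECEF (a=6378388.000, f=1/297.0): X=-3335086.0459, Y=2841236.5149, Z=-4625190.0339
→ Helmert 7p (PV): X=-3335134.9012, Y=2841842.0320, Z=-4625233.0343
→ Helmert 7p (PV): X=-3334785.3715, Y=2842205.0880, Z=-4624711.3616
→ Helmert 7p (PV): X=-3334998.7164, Y=2841755.5129, Z=-4624348.3897

X=-3334998.7164 m, Y=2841755.5129 m, Z=-4624348.3897 m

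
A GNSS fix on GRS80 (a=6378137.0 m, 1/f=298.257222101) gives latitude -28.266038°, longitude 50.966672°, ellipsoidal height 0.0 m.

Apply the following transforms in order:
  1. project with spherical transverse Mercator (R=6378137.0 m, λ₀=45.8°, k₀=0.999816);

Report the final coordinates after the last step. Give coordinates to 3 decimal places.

E=506854.533 m, N=-3156823.109 m

start: φ=-28.266038°, λ=50.966672°, h=0.000 m
→ tm (R=6378137.0, λ₀=45.8°): E=506854.5329, N=-3156823.1092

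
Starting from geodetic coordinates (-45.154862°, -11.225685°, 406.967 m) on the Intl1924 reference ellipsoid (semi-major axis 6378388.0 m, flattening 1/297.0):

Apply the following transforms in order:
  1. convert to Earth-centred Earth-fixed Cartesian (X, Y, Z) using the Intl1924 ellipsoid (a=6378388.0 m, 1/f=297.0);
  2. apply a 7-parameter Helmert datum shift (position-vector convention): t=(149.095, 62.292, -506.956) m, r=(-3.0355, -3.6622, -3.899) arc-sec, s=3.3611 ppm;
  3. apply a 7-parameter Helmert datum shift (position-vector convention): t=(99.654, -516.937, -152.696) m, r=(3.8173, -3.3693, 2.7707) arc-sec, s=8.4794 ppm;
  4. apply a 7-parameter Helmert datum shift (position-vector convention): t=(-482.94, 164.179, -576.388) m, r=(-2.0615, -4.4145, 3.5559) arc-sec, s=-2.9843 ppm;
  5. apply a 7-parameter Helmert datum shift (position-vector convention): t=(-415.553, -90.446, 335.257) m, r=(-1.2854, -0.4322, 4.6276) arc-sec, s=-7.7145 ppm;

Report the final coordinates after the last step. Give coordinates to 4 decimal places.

start: φ=-45.154862°, λ=-11.225685°, h=406.967 m
→ ECEF (a=6378388.000, f=1/297.0): X=4419694.3725, Y=-877182.2085, Z=-4499871.0494
→ Helmert 7p (PV): X=4419921.6360, Y=-877272.6328, Z=-4500301.7496
→ Helmert 7p (PV): X=4420144.0648, Y=-877654.3495, Z=-4500436.6418
→ Helmert 7p (PV): X=4419759.3825, Y=-877456.3297, Z=-4500896.2275
→ Helmert 7p (PV): X=4419338.8500, Y=-877468.8974, Z=-4500511.5193

X=4419338.8500 m, Y=-877468.8974 m, Z=-4500511.5193 m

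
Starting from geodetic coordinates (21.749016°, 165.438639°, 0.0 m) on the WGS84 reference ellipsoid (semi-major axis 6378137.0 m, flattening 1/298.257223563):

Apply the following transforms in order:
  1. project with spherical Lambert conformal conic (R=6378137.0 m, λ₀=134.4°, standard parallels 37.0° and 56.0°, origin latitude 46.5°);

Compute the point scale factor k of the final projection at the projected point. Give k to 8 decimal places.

1.07538452

start: φ=21.749016°, λ=165.438639°, h=0.000 m
→ into lcc (λ₀=134.4°): φ=21.74901600°, λ−λ₀=31.03863900°
scale k = 1.07538452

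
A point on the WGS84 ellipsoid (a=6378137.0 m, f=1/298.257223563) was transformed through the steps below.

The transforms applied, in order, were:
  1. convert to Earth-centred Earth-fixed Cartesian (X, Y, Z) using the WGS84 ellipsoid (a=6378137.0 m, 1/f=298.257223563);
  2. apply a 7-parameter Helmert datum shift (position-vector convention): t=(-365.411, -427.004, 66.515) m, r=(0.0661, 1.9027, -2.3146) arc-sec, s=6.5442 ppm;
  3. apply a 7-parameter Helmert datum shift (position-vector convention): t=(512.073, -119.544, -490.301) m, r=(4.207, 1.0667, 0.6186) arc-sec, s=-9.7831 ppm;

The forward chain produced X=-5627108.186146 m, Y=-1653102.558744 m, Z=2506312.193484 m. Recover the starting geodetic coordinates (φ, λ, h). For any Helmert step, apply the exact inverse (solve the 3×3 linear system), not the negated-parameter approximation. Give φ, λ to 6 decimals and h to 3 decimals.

φ=23.281412°, λ=-163.634183°, h=3340.330 m

start: X=-5627108.1861, Y=-1653102.5587, Z=2506312.1935 m
→ Helmert⁻¹: X=-5627693.2366, Y=-1652931.1788, Z=2506831.6287
→ Helmert⁻¹: X=-5627295.5785, Y=-1652555.7039, Z=2506697.3294
→ geod (Bowring, a=6378137.000): φ=23.28141200°, λ=-163.63418300°, h=3340.3300 m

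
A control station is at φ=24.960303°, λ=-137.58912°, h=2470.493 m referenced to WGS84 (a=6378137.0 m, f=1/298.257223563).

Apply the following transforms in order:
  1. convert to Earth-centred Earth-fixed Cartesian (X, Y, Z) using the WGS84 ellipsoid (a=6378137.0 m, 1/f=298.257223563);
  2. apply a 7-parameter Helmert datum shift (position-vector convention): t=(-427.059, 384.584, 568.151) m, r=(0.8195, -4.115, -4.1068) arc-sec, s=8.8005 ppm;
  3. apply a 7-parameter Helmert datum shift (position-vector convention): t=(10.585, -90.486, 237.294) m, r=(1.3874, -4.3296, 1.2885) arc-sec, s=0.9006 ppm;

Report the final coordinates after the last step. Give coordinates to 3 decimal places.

start: φ=24.960303°, λ=-137.589120°, h=2470.493 m
→ ECEF (a=6378137.000, f=1/298.257223563): X=-4273520.1785, Y=-3903748.5628, Z=2676131.0003
→ Helmert 7p (PV): X=-4274115.9617, Y=-3903323.8783, Z=2676621.9349
→ Helmert 7p (PV): X=-4274141.0262, Y=-3903462.5831, Z=2676745.6686

X=-4274141.026 m, Y=-3903462.583 m, Z=2676745.669 m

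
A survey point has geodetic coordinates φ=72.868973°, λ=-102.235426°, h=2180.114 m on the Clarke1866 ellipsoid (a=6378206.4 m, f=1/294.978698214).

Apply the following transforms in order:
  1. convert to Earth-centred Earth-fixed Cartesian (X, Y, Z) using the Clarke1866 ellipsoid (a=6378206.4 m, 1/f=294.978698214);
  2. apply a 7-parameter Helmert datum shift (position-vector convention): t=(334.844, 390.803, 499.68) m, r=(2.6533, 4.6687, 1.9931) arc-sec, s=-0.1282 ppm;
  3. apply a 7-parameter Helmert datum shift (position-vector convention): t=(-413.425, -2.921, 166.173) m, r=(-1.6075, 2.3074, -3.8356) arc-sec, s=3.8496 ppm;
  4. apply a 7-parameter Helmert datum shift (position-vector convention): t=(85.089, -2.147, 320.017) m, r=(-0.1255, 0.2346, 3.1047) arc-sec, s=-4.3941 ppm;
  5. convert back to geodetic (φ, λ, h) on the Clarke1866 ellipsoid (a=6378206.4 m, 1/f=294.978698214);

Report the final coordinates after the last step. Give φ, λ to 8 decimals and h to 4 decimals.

start: φ=72.868973°, λ=-102.235426°, h=2180.114 m
→ ECEF (a=6378206.400, f=1/294.978698214): X=-399534.3909, Y=-1842403.8933, Z=6074853.6473
→ Helmert 7p (PV): X=-399044.1917, Y=-1842094.8590, Z=6075337.8919
→ Helmert 7p (PV): X=-399425.4451, Y=-1842050.1033, Z=6075546.2727
→ Helmert 7p (PV): X=-399303.9644, Y=-1842046.4717, Z=6075841.1682
→ geod (Bowring, a=6378206.400): φ=72.87498583°, λ=-102.23088313°, h=3006.5848 m

φ=72.87498583°, λ=-102.23088313°, h=3006.5848 m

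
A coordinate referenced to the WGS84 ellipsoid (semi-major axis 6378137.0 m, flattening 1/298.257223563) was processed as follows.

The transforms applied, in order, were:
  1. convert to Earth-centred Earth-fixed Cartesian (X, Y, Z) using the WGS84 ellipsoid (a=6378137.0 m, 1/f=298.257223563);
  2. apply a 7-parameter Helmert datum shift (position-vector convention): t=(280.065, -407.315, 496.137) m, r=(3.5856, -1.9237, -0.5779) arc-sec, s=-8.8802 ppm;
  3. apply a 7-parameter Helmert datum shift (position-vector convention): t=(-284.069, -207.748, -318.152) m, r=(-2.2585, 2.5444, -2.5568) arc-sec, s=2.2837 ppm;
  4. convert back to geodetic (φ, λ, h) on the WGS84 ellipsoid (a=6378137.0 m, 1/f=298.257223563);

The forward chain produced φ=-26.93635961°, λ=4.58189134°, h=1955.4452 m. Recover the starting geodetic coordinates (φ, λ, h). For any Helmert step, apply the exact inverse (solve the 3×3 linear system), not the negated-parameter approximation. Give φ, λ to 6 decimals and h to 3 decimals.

start: φ=-26.936360°, λ=4.581891°, h=1955.445 m
→ ECEF (a=6378137.000, f=1/298.257223563): X=5673637.3718, Y=454685.2758, Z=-2872816.6429
→ Helmert⁻¹: X=5673938.2763, Y=454993.7691, Z=-2872416.9576
→ Helmert⁻¹: X=5673680.5245, Y=455371.0816, Z=-2872999.4376
→ geod (Bowring, a=6378137.000): φ=-26.93743000°, λ=4.58873800°, h=2125.4780 m

φ=-26.937430°, λ=4.588738°, h=2125.478 m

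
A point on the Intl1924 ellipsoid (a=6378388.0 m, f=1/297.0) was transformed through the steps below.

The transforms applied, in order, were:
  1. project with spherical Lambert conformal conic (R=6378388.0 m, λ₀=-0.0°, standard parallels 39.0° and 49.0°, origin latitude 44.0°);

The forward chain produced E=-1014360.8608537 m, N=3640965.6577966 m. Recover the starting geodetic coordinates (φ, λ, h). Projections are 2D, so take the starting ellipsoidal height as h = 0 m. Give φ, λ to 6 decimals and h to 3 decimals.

φ=73.589837°, λ=-27.449913°, h=0.000 m

start: E=-1014360.8609, N=3640965.6578 m
→ lcc⁻¹: φ=73.58983700°, λ=-27.44991300°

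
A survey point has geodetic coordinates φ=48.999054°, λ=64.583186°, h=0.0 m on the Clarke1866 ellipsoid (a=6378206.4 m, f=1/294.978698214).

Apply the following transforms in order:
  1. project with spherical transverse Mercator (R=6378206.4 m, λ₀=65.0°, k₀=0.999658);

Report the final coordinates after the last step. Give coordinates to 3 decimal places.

start: φ=48.999054°, λ=64.583186°, h=0.000 m
→ tm (R=6378206.4, λ₀=65.0°): E=-30431.2865, N=5452827.1534

E=-30431.286 m, N=5452827.153 m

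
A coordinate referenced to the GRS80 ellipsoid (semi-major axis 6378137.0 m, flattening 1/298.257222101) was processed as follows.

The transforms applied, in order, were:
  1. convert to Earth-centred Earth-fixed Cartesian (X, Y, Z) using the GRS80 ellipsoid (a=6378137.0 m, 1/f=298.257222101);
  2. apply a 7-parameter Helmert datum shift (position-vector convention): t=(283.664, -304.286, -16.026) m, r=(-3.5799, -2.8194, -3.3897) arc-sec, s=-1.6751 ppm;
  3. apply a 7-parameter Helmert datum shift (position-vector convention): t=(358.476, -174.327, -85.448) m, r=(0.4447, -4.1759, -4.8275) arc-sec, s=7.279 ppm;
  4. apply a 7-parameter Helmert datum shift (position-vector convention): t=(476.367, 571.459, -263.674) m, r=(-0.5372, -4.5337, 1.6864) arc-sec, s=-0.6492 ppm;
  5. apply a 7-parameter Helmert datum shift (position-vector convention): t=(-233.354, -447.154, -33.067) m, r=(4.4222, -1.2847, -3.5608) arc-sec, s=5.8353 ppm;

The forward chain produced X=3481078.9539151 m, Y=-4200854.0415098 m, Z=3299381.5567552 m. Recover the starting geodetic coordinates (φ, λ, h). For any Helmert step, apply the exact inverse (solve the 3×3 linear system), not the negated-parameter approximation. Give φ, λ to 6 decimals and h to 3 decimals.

start: X=3481078.9539, Y=-4200854.0415, Z=3299381.5568 m
→ Helmert⁻¹: X=3481385.0539, Y=-4200251.5384, Z=3299463.7383
→ Helmert⁻¹: X=3480949.1270, Y=-4200862.7781, Z=3299642.1025
→ Helmert⁻¹: X=3480730.4300, Y=-4200569.2963, Z=3299642.1196
→ Helmert⁻¹: X=3480566.7232, Y=-4200272.1138, Z=3299543.1983
→ geod (Bowring, a=6378137.000): φ=31.33909700°, λ=-50.35306500°, h=2846.9150 m

φ=31.339097°, λ=-50.353065°, h=2846.915 m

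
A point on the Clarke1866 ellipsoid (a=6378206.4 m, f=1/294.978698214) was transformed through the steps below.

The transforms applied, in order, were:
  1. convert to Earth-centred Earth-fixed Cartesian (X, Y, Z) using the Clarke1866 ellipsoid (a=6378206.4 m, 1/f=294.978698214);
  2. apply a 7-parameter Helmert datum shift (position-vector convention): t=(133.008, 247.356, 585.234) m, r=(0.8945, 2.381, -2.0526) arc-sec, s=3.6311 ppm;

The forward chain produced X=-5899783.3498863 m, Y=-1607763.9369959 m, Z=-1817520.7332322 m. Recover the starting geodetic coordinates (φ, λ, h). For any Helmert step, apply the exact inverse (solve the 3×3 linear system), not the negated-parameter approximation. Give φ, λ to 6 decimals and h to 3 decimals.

start: X=-5899783.3499, Y=-1607763.9370, Z=-1817520.7332 m
→ Helmert⁻¹: X=-5899857.9446, Y=-1608072.0501, Z=-1818160.4964
→ geod (Bowring, a=6378206.400): φ=-16.66502800°, λ=-164.75374100°, h=3207.5000 m

φ=-16.665028°, λ=-164.753741°, h=3207.500 m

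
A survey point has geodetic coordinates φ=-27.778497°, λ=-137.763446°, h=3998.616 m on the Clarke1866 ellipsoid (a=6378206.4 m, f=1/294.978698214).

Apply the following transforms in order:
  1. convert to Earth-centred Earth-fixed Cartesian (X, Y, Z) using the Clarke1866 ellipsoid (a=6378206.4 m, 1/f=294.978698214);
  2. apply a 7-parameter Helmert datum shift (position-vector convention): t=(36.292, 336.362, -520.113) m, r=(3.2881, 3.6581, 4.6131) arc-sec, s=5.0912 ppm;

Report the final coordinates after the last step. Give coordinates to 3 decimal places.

X=-4183703.182 m, Y=-3798189.449 m, Z=-2957029.984 m

start: φ=-27.778497°, λ=-137.763446°, h=3998.616 m
→ ECEF (a=6378206.400, f=1/294.978698214): X=-4183750.6925, Y=-3798460.0326, Z=-2956508.4658
→ Helmert 7p (PV): X=-4183703.1819, Y=-3798189.4487, Z=-2957029.9841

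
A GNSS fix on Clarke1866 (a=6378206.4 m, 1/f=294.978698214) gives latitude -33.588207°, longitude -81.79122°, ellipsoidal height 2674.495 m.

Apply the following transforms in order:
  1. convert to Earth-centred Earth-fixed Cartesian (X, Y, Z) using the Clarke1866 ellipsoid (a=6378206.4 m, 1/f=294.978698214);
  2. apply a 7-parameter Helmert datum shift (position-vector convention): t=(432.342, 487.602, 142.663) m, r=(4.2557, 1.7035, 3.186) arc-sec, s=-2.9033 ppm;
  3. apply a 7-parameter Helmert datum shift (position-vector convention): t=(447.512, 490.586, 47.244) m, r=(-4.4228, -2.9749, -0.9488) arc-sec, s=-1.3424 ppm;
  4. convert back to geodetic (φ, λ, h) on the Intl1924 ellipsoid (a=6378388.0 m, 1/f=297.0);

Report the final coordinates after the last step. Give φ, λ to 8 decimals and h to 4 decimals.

start: φ=-33.588207°, λ=-81.791220°, h=2674.495 m
→ ECEF (a=6378206.400, f=1/294.978698214): X=759737.0105, Y=-5266492.7388, Z=-3509783.7291
→ Helmert 7p (PV): X=760219.5071, Y=-5265905.6972, Z=-3509745.8097
→ Helmert 7p (PV): X=760692.3960, Y=-5265486.7962, Z=-3509569.9766
→ geod (Bowring, a=6378388.000): φ=-33.58967007°, λ=-81.77948950°, h=1614.2275 m

φ=-33.58967007°, λ=-81.77948950°, h=1614.2275 m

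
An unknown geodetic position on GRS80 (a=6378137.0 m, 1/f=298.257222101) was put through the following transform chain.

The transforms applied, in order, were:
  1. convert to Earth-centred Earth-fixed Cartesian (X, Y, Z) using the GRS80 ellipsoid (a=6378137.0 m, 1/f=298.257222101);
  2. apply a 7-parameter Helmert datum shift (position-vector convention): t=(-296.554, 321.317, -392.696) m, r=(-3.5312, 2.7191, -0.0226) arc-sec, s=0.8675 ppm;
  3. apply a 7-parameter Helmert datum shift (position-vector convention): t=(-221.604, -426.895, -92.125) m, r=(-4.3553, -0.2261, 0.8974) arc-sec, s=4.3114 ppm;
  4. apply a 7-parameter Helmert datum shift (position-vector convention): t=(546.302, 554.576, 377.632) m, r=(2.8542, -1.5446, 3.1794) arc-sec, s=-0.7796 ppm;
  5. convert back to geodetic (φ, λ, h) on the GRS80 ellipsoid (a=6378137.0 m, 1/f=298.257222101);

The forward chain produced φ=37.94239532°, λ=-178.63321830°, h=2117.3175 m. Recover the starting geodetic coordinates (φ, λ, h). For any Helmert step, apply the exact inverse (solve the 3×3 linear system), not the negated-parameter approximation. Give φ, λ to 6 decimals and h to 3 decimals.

start: φ=37.942395°, λ=-178.633218°, h=2117.318 m
→ ECEF (a=6378137.000, f=1/298.257222101): X=-5036599.6487, Y=-120170.0780, Z=3901705.4126
→ Helmert⁻¹: X=-5037122.5213, Y=-120593.1197, Z=3901370.2110
→ Helmert⁻¹: X=-5036875.4478, Y=-120226.1720, Z=3901448.4979
→ Helmert⁻¹: X=-5036625.9467, Y=-120614.7336, Z=3901769.3485
→ geod (Bowring, a=6378137.000): φ=37.94264500°, λ=-178.62817000°, h=2185.7430 m

φ=37.942645°, λ=-178.628170°, h=2185.743 m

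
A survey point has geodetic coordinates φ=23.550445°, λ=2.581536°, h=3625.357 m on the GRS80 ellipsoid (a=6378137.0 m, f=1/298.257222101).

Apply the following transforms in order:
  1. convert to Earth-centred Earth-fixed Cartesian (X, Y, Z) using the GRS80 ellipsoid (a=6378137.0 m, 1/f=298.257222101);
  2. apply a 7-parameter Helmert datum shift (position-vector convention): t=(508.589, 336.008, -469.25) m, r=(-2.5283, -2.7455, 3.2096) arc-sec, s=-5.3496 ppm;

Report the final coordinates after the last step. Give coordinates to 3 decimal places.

start: φ=23.550445°, λ=2.581536°, h=3625.357 m
→ ECEF (a=6378137.000, f=1/298.257222101): X=5847403.2662, Y=263640.8004, Z=2534167.1275
→ Helmert 7p (PV): X=5847842.7405, Y=264097.4490, Z=2533758.9209

X=5847842.741 m, Y=264097.449 m, Z=2533758.921 m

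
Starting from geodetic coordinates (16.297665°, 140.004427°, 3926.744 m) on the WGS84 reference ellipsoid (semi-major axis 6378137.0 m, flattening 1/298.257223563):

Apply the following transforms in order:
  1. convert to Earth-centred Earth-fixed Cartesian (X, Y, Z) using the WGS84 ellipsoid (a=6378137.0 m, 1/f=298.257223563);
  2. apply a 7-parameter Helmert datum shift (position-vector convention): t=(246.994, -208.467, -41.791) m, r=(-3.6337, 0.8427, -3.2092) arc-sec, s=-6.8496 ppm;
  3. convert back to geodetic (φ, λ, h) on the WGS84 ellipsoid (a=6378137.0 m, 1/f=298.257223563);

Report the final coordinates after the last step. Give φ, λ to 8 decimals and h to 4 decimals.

φ=16.29765050°, λ=140.00327616°, h=3560.9994 m

start: φ=16.297665°, λ=140.004427°, h=3926.744 m
→ ECEF (a=6378137.000, f=1/298.257223563): X=-4694031.6415, Y=3938142.2073, Z=1779469.8787
→ Helmert 7p (PV): X=-4693683.9535, Y=3938011.1459, Z=1779365.7000
→ geod (Bowring, a=6378137.000): φ=16.29765050°, λ=140.00327616°, h=3560.9994 m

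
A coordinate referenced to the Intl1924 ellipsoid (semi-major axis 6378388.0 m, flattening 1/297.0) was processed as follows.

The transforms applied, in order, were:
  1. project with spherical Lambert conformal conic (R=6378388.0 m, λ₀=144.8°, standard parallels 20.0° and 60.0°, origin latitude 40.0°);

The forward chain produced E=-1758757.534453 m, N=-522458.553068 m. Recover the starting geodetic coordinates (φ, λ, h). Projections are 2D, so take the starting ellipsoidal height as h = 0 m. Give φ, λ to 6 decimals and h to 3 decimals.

φ=33.083446°, λ=124.731200°, h=0.000 m

start: E=-1758757.5345, N=-522458.5531 m
→ lcc⁻¹: φ=33.08344600°, λ=124.73120000°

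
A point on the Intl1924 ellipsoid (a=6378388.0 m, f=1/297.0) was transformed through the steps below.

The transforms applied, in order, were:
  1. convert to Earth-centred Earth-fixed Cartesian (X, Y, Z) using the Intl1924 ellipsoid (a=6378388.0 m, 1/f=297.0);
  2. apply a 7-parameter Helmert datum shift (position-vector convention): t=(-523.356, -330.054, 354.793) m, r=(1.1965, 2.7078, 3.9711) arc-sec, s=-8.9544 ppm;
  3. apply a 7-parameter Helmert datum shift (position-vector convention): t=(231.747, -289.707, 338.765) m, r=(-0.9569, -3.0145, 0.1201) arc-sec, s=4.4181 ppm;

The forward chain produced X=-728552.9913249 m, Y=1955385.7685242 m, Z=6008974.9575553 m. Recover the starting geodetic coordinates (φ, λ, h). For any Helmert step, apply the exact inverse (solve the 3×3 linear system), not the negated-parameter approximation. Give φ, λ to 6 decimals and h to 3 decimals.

start: X=-728552.9913, Y=1955385.7685, Z=6008974.9576 m
→ Helmert⁻¹: X=-728692.5654, Y=1955639.3844, Z=6008629.3681
→ Helmert⁻¹: X=-728216.9471, Y=1956035.8260, Z=6008307.4696
→ geod (Bowring, a=6378388.000): φ=70.96302100°, λ=110.41990800°, h=1299.6100 m

φ=70.963021°, λ=110.419908°, h=1299.610 m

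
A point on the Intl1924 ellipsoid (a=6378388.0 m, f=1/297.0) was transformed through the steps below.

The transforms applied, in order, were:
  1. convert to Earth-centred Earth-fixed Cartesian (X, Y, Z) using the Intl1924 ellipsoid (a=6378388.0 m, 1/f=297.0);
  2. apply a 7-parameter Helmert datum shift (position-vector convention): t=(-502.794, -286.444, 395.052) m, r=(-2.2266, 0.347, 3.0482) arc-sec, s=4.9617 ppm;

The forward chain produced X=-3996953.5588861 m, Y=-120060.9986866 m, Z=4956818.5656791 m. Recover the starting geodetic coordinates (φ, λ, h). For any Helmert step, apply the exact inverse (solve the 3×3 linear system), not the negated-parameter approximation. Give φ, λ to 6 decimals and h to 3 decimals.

start: X=-3996953.5589, Y=-120060.9987, Z=4956818.5657 m
→ Helmert⁻¹: X=-3996441.0439, Y=-119768.4042, Z=4956390.9054
→ geod (Bowring, a=6378388.000): φ=51.29612900°, λ=-178.28343000°, h=2669.2740 m

φ=51.296129°, λ=-178.283430°, h=2669.274 m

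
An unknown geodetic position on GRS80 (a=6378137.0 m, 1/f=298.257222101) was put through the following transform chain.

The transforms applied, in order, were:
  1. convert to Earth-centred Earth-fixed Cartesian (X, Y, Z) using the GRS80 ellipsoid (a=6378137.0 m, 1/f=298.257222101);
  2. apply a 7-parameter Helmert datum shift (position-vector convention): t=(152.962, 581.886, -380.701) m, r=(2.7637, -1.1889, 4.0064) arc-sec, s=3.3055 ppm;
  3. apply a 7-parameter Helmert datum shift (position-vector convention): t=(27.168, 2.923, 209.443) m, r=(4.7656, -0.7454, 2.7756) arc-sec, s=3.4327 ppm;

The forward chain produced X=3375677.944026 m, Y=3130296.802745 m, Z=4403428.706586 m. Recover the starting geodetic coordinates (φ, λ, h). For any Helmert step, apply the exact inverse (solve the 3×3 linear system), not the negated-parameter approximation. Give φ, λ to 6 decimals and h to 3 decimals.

start: X=3375677.9440, Y=3130296.8027, Z=4403428.7066 m
→ Helmert⁻¹: X=3375697.2238, Y=3130339.4403, Z=4403119.6254
→ Helmert⁻¹: X=3375619.2759, Y=3129740.6429, Z=4403424.3790
→ geod (Bowring, a=6378137.000): φ=43.92109700°, λ=42.83546100°, h=2369.1920 m

φ=43.921097°, λ=42.835461°, h=2369.192 m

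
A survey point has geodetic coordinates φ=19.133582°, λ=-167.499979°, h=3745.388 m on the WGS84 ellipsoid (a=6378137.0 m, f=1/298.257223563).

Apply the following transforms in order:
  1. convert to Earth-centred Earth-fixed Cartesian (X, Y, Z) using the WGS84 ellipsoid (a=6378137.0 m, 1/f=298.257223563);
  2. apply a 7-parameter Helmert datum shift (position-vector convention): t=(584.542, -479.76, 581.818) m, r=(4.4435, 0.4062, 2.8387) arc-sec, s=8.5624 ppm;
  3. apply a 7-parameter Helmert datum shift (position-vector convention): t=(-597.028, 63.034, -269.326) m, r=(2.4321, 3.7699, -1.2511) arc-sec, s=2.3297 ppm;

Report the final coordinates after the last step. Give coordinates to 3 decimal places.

start: φ=19.133582°, λ=-167.499979°, h=3745.388 m
→ ECEF (a=6378137.000, f=1/298.257223563): X=-5888524.8645, Y=-1305456.7976, Z=2078552.4520
→ Helmert 7p (PV): X=-5887968.6826, Y=-1306073.5544, Z=2079135.5406
→ Helmert 7p (PV): X=-5888549.3494, Y=-1306002.3651, Z=2078963.2728

X=-5888549.349 m, Y=-1306002.365 m, Z=2078963.273 m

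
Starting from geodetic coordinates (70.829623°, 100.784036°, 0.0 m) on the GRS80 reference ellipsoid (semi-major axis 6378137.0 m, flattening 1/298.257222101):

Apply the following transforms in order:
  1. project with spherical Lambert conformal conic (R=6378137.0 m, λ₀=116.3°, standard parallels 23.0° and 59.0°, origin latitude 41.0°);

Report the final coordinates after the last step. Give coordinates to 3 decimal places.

start: φ=70.829623°, λ=100.784036°, h=0.000 m
→ lcc (R=6378137.0, λ₀=116.3°): E=-635353.6193, N=3379490.9724

E=-635353.619 m, N=3379490.972 m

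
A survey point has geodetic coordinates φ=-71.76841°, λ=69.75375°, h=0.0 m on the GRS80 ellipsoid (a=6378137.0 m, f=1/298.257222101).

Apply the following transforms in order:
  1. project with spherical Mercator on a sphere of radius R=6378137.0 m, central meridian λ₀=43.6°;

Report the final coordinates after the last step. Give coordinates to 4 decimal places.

start: φ=-71.768410°, λ=69.753750°, h=0.000 m
→ merc (R=6378137.0, λ₀=43.6°): E=2911422.1323, N=-11670271.6585

E=2911422.1323 m, N=-11670271.6585 m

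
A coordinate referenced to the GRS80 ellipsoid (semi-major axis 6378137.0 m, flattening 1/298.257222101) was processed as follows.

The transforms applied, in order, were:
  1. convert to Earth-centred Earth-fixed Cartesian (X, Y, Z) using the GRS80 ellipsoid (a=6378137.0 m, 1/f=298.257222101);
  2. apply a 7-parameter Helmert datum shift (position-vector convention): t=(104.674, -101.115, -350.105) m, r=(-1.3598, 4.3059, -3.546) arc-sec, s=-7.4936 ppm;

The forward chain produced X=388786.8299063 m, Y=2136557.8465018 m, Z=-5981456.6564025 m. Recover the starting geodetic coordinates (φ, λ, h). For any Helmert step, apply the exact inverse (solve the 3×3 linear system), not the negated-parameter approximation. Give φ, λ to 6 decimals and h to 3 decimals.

start: X=388786.8299, Y=2136557.8465, Z=-5981456.6564 m
→ Helmert⁻¹: X=388773.1947, Y=2136721.0871, Z=-5981129.1696
→ geod (Bowring, a=6378137.000): φ=-70.16665700°, λ=79.68792600°, h=3992.2890 m

φ=-70.166657°, λ=79.687926°, h=3992.289 m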